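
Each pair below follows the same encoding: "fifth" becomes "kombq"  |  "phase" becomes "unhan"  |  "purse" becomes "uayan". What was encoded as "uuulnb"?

The shift increases by 1 at each position, starting from +5: 5, 6, 7, ….
Undoing it on uuulnb: u−5=p, u−6=o, u−7=n, l−8=d, n−9=e, b−10=r.

ponder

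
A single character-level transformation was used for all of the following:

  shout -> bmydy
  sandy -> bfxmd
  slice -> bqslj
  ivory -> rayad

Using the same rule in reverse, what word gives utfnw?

lover

Shifts by position in shout: pos 0: s→b (+9), pos 1: h→m (+5), pos 2: o→y (+10), pos 3: u→d (+9), pos 4: t→y (+5) — repeating every 3. A repeating key of period 3 is used — shifts +9, +5, +10 over and over.
Reversing it on utfnw: u−9=l, t−5=o, f−10=v, n−9=e, w−5=r.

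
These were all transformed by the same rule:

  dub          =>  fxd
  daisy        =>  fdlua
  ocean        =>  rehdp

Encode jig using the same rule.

lli

The shift depends on letter class: consonant d→f is +2, but vowel u→x is +3. Vowels shift forward by 3 and consonants shift forward by 2.
On jig: j(cons)+2=l, i(vowel)+3=l, g(cons)+2=i.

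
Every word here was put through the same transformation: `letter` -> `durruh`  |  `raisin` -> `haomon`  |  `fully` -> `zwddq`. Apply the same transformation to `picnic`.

l(11)→d(3) and e(4)→u(20) fit y≡5x+0 (mod 26); the inverse of 5 mod 26 is 21. This is an affine cipher: with a=0,…,z=25, each position x becomes (5x+0) mod 26.
For picnic: p(15)→5·15+0≡23=x; i(8)→5·8+0≡14=o; c(2)→5·2+0≡10=k; n(13)→5·13+0≡13=n; i(8)→5·8+0≡14=o; c(2)→5·2+0≡10=k (all mod 26).

xoknok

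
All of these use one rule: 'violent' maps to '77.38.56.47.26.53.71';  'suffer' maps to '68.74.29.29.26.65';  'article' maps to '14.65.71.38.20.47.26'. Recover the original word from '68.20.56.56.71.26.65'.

scooter

v(#22)→77 and i(#9)→38: differences scale by 3, so n = 3·pos + 11. Each letter becomes 3×(its alphabet position, a=1..z=26) + 11.
Decoding 68.20.56.56.71.26.65: 68→(68−11)÷3=19=s, 20→(20−11)÷3=3=c, 56→(56−11)÷3=15=o, 56→(56−11)÷3=15=o, 71→(71−11)÷3=20=t, 26→(26−11)÷3=5=e, 65→(65−11)÷3=18=r.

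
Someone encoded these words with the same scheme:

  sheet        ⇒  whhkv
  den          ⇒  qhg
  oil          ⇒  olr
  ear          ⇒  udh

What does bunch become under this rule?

kfqxe

The output letters match the input read backwards, each shifted +3: sheet reversed is teehs. Two steps: reverse the string, then apply a Caesar shift of +3.
For bunch: reverse → hcnub; then shift: h+3=k, c+3=f, n+3=q, u+3=x, b+3=e.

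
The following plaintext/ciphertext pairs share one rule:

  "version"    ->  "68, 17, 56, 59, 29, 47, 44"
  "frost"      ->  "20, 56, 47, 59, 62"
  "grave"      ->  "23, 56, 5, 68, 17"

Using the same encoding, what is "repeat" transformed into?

Each letter becomes 3×(its alphabet position, a=1..z=26) + 2.
For repeat: r=18→56, e=5→17, p=16→50, e=5→17, a=1→5, t=20→62.

56, 17, 50, 17, 5, 62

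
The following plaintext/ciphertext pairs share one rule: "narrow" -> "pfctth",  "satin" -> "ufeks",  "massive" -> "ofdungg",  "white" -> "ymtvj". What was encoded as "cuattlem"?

It's a Vigenère-style cipher with numeric key [2,5,11]: position i shifts by key[i mod 3].
Decoding cuattlem: c−2=a, u−5=p, a−11=p, t−2=r, t−5=o, l−11=a, e−2=c, m−5=h.

approach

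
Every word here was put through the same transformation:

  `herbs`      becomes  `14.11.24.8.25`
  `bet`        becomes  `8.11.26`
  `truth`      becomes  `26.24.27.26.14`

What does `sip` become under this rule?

h is letter #8 and maps to 14: an offset of 6. Each letter is replaced by its alphabet position (a=1..z=26) + 6.
Applying it to sip: s=19→25, i=9→15, p=16→22.

25.15.22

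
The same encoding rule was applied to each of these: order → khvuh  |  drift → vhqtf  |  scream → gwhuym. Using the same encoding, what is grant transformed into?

shylf

Each letter's alphabet position (a=0..z=25) is mapped through 25·x+24 mod 26 — an affine cipher.
On grant: g(6)→25·6+24≡18=s; r(17)→25·17+24≡7=h; a(0)→25·0+24≡24=y; n(13)→25·13+24≡11=l; t(19)→25·19+24≡5=f (all mod 26).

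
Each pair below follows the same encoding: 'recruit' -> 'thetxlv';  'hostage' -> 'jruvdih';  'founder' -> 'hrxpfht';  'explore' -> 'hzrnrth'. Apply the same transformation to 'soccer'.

ureeht

Vowels shift forward by 3 and consonants shift forward by 2.
For soccer: s(cons)+2=u, o(vowel)+3=r, c(cons)+2=e, c(cons)+2=e, e(vowel)+3=h, r(cons)+2=t.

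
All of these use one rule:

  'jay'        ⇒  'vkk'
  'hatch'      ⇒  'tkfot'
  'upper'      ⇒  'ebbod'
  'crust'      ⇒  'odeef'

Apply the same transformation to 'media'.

The shift depends on letter class: consonant j→v is +12, but vowel a→k is +10. Vowels shift forward by 10 and consonants shift forward by 12.
Applying it to media: m(cons)+12=y, e(vowel)+10=o, d(cons)+12=p, i(vowel)+10=s, a(vowel)+10=k.

yopsk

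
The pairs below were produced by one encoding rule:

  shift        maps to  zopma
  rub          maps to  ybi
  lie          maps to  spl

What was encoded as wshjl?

This is a Caesar cipher with shift 7.
Decoding wshjl: w−7=p, s−7=l, h−7=a, j−7=c, l−7=e.

place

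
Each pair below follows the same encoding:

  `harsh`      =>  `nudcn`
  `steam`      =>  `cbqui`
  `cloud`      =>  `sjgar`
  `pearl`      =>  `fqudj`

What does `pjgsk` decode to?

Treating letters as 0–25, the rule is x ↦ 25x + 20 (mod 26).
Undoing it on pjgsk: p(15)→25·(15−20)≡5=f; j(9)→25·(9−20)≡11=l; g(6)→25·(6−20)≡14=o; s(18)→25·(18−20)≡2=c; k(10)→25·(10−20)≡10=k (all mod 26).

flock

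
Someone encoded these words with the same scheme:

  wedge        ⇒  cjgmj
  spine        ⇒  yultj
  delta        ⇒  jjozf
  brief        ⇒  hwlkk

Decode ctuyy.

worst

The shifts repeat in a cycle of length 3: positions 0,1,… shift by +6, +5, +3, then the pattern repeats.
Undoing it on ctuyy: c−6=w, t−5=o, u−3=r, y−6=s, y−5=t.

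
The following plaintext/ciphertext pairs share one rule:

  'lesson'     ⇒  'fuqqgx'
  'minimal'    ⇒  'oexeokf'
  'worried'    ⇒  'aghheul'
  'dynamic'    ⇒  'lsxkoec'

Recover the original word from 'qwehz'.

skirt

Each letter's alphabet position (a=0..z=25) is mapped through 9·x+10 mod 26 — an affine cipher.
Undoing it on qwehz: q(16)→3·(16−10)≡18=s; w(22)→3·(22−10)≡10=k; e(4)→3·(4−10)≡8=i; h(7)→3·(7−10)≡17=r; z(25)→3·(25−10)≡19=t (all mod 26).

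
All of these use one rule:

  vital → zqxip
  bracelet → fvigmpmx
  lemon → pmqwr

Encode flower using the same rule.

jpwamv

The shift depends on letter class: consonant v→z is +4, but vowel i→q is +8. Vowels shift forward by 8 and consonants shift forward by 4.
Applying it to flower: f(cons)+4=j, l(cons)+4=p, o(vowel)+8=w, w(cons)+4=a, e(vowel)+8=m, r(cons)+4=v.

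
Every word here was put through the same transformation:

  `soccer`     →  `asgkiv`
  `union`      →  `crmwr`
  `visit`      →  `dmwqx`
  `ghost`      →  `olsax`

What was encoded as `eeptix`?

Shifts by position in soccer: pos 0: s→a (+8), pos 1: o→s (+4), pos 2: c→g (+4), pos 3: c→k (+8), pos 4: e→i (+4), pos 5: r→v (+4) — repeating every 3. It's a Vigenère-style cipher with numeric key [8,4,4]: position i shifts by key[i mod 3].
Undoing it on eeptix: e−8=w, e−4=a, p−4=l, t−8=l, i−4=e, x−4=t.

wallet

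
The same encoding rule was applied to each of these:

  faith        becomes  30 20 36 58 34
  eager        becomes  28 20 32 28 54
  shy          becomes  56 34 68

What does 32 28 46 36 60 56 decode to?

The formula is n = 2×(alphabet index, a=1) + 18.
Reversing it on 32 28 46 36 60 56: 32→(32−18)÷2=7=g, 28→(28−18)÷2=5=e, 46→(46−18)÷2=14=n, 36→(36−18)÷2=9=i, 60→(60−18)÷2=21=u, 56→(56−18)÷2=19=s.

genius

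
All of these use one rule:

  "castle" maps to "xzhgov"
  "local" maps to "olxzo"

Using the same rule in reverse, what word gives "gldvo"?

This is the alphabet-reversal cipher (Atbash): a becomes z, b becomes y, etc.
Undoing it on gldvo: g↔t, l↔o, d↔w, v↔e, o↔l.

towel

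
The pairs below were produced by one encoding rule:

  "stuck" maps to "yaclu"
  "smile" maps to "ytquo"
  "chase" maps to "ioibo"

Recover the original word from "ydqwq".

swing

In stuck: s→y is +6, t→a is +7, u→c is +8, c→l is +9 — the shift increases by 1 each position. The shift increases by 1 at each position, starting from +6: 6, 7, 8, ….
Decoding ydqwq: y−6=s, d−7=w, q−8=i, w−9=n, q−10=g.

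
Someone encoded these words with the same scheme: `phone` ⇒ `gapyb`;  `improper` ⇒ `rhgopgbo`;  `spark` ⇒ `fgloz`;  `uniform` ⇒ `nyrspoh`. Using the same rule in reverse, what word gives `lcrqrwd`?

ability

p(15)→g(6) and h(7)→a(0) fit y≡17x+11 (mod 26); the inverse of 17 mod 26 is 23. Treating letters as 0–25, the rule is x ↦ 17x + 11 (mod 26).
Undoing it on lcrqrwd: l(11)→23·(11−11)≡0=a; c(2)→23·(2−11)≡1=b; r(17)→23·(17−11)≡8=i; q(16)→23·(16−11)≡11=l; r(17)→23·(17−11)≡8=i; w(22)→23·(22−11)≡19=t; d(3)→23·(3−11)≡24=y (all mod 26).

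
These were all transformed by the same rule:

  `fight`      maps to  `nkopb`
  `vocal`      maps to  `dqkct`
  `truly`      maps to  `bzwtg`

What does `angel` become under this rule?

cvogt

The shift depends on letter class: consonant f→n is +8, but vowel i→k is +2. The rule splits by letter class: vowels +2, consonants +8.
On angel: a(vowel)+2=c, n(cons)+8=v, g(cons)+8=o, e(vowel)+2=g, l(cons)+8=t.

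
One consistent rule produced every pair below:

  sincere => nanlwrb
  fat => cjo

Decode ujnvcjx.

The output letters match the input read backwards, each shifted +9: sincere reversed is erecnis. Read the word backwards and shift each letter +9.
Decoding ujnvcjx: shift back: u−9=l, j−9=a, n−9=e, v−9=m, c−9=t, j−9=a, x−9=o → laemtao; then reverse → oatmeal.

oatmeal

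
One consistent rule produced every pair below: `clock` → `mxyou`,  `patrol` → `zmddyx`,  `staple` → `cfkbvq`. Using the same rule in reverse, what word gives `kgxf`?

The shifts repeat in a cycle of length 2: positions 0,1,… shift by +10, +12, then the pattern repeats.
Decoding kgxf: k−10=a, g−12=u, x−10=n, f−12=t.

aunt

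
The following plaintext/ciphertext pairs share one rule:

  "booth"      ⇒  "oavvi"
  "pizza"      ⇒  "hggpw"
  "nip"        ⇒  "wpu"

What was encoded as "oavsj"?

cloth

The output letters match the input read backwards, each shifted +7: booth reversed is htoob. The word is reversed, then every letter is shifted forward by 7.
Decoding oavsj: shift back: o−7=h, a−7=t, v−7=o, s−7=l, j−7=c → htolc; then reverse → cloth.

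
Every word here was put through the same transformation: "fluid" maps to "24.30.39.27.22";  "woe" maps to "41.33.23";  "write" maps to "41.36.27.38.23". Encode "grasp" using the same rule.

25.36.19.37.34

Each letter is replaced by its alphabet position (a=1..z=26) + 18.
For grasp: g=7→25, r=18→36, a=1→19, s=19→37, p=16→34.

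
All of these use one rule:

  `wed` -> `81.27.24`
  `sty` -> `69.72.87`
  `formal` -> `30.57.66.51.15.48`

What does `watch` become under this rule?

81.15.72.21.36

w(#23)→81 and e(#5)→27: differences scale by 3, so n = 3·pos + 12. With a=1..z=26, the number is 3·pos + 12.
On watch: w=23→81, a=1→15, t=20→72, c=3→21, h=8→36.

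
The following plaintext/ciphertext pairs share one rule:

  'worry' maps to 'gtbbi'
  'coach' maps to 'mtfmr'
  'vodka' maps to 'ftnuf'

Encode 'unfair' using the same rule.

Two shifts are in play — +5 for a/e/i/o/u, +10 for every other letter.
Applying it to unfair: u(vowel)+5=z, n(cons)+10=x, f(cons)+10=p, a(vowel)+5=f, i(vowel)+5=n, r(cons)+10=b.

zxpfnb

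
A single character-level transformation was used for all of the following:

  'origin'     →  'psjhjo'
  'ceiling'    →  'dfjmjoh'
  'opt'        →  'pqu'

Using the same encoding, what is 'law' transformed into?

Compare letters: o→p is +1, r→s is +1, i→j is +1 — a constant shift. It's a constant shift of +1 (ROT1).
On law: l+1=m, a+1=b, w+1=x.

mbx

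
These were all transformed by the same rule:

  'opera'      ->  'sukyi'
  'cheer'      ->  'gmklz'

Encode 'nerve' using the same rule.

In opera: o→s is +4, p→u is +5, e→k is +6, r→y is +7 — the shift increases by 1 each position. The shift increases by 1 at each position, starting from +4: 4, 5, 6, ….
Applying it to nerve: n+4=r, e+5=j, r+6=x, v+7=c, e+8=m.

rjxcm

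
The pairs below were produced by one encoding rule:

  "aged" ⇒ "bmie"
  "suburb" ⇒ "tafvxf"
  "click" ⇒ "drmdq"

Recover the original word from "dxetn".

Shifts by position in aged: pos 0: a→b (+1), pos 1: g→m (+6), pos 2: e→i (+4), pos 3: d→e (+1) — repeating every 3. A repeating key of period 3 is used — shifts +1, +6, +4 over and over.
Decoding dxetn: d−1=c, x−6=r, e−4=a, t−1=s, n−6=h.

crash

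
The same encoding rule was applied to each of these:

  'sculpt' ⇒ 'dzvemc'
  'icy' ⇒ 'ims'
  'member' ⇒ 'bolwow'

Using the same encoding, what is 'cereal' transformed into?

vkobom

The output letters match the input read backwards, each shifted +10: sculpt reversed is tplucs. Two steps: reverse the string, then apply a Caesar shift of +10.
On cereal: reverse → laerec; then shift: l+10=v, a+10=k, e+10=o, r+10=b, e+10=o, c+10=m.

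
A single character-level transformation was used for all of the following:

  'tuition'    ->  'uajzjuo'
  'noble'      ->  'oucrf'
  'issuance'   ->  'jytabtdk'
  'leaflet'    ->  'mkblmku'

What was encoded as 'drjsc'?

climb

Shifts by position in tuition: pos 0: t→u (+1), pos 1: u→a (+6), pos 2: i→j (+1), pos 3: t→z (+6) — repeating every 2. The shifts repeat in a cycle of length 2: positions 0,1,… shift by +1, +6, then the pattern repeats.
Reversing it on drjsc: d−1=c, r−6=l, j−1=i, s−6=m, c−1=b.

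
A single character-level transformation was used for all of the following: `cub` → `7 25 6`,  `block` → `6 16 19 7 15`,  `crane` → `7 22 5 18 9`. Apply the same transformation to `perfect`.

c is letter #3 and maps to 7: an offset of 4. Letters become their 1-based position plus 4 (so a→5, b→6, …).
For perfect: p=16→20, e=5→9, r=18→22, f=6→10, e=5→9, c=3→7, t=20→24.

20 9 22 10 9 7 24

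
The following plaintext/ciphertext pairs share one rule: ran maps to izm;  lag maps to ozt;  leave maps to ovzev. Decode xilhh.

Each pair mirrors across the alphabet (r↔i, a↔z, n↔m): positions sum to 25. Letters are reflected about the middle of the alphabet (position → 25−position): Atbash.
Decoding xilhh: x↔c, i↔r, l↔o, h↔s, h↔s.

cross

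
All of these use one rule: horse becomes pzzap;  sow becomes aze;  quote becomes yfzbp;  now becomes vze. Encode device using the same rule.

The shift depends on letter class: consonant h→p is +8, but vowel o→z is +11. Vowels shift forward by 11 and consonants shift forward by 8.
For device: d(cons)+8=l, e(vowel)+11=p, v(cons)+8=d, i(vowel)+11=t, c(cons)+8=k, e(vowel)+11=p.

lpdtkp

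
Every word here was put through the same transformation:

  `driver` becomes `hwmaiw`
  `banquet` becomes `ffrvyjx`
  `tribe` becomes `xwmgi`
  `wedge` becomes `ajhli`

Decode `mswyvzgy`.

instruct

It's a Vigenère-style cipher with numeric key [4,5]: position i shifts by key[i mod 2].
Undoing it on mswyvzgy: m−4=i, s−5=n, w−4=s, y−5=t, v−4=r, z−5=u, g−4=c, y−5=t.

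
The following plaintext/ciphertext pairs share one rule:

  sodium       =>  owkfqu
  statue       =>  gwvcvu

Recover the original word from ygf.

dew

The output letters match the input read backwards, each shifted +2: sodium reversed is muidos. Read the word backwards and shift each letter +2.
Decoding ygf: shift back: y−2=w, g−2=e, f−2=d → wed; then reverse → dew.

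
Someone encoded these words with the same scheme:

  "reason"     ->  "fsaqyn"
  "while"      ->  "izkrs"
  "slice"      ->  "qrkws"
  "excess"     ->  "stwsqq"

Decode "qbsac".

steam

r(17)→f(5) and e(4)→s(18) fit y≡11x+0 (mod 26); the inverse of 11 mod 26 is 19. Each letter's alphabet position (a=0..z=25) is mapped through 11·x+0 mod 26 — an affine cipher.
Reversing it on qbsac: q(16)→19·(16−0)≡18=s; b(1)→19·(1−0)≡19=t; s(18)→19·(18−0)≡4=e; a(0)→19·(0−0)≡0=a; c(2)→19·(2−0)≡12=m (all mod 26).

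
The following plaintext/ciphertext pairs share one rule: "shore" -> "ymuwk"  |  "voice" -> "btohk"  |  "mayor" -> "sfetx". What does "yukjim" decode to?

Shifts by position in shore: pos 0: s→y (+6), pos 1: h→m (+5), pos 2: o→u (+6), pos 3: r→w (+5) — repeating every 2. A repeating key of period 2 is used — shifts +6, +5 over and over.
Undoing it on yukjim: y−6=s, u−5=p, k−6=e, j−5=e, i−6=c, m−5=h.

speech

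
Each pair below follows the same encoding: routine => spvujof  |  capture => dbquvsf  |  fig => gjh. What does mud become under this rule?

nve

It's a constant shift of +1 (ROT1).
Applying it to mud: m+1=n, u+1=v, d+1=e.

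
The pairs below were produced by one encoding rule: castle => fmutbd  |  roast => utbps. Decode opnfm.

lemon

The output letters match the input read backwards, each shifted +1: castle reversed is eltsac. Read the word backwards and shift each letter +1.
Decoding opnfm: shift back: o−1=n, p−1=o, n−1=m, f−1=e, m−1=l → nomel; then reverse → lemon.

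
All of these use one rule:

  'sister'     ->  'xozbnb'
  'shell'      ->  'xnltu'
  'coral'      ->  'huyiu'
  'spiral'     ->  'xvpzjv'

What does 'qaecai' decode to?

The shift increases by 1 at each position, starting from +5: 5, 6, 7, ….
Decoding qaecai: q−5=l, a−6=u, e−7=x, c−8=u, a−9=r, i−10=y.

luxury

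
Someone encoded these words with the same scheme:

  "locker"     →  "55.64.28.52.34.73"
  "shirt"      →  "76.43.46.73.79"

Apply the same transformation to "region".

With a=1..z=26, the number is 3·pos + 19.
Applying it to region: r=18→73, e=5→34, g=7→40, i=9→46, o=15→64, n=14→61.

73.34.40.46.64.61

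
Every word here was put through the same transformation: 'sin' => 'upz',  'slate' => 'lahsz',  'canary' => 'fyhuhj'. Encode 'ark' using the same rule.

The output letters match the input read backwards, each shifted +7: sin reversed is nis. The word is reversed, then every letter is shifted forward by 7.
Applying it to ark: reverse → kra; then shift: k+7=r, r+7=y, a+7=h.

ryh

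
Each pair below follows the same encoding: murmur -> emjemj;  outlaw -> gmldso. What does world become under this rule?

Compare letters: m→e is +18, u→m is +18, r→j is +18 — a constant shift. It's a constant shift of +18 (ROT18).
For world: w+18=o, o+18=g, r+18=j, l+18=d, d+18=v.

ogjdv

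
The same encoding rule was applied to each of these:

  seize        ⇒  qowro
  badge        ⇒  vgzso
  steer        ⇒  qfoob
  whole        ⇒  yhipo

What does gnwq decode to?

Each letter's alphabet position (a=0..z=25) is mapped through 15·x+6 mod 26 — an affine cipher.
Reversing it on gnwq: g(6)→7·(6−6)≡0=a; n(13)→7·(13−6)≡23=x; w(22)→7·(22−6)≡8=i; q(16)→7·(16−6)≡18=s (all mod 26).

axis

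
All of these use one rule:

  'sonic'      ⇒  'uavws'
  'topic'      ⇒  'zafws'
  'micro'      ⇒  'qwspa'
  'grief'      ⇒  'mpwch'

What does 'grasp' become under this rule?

mpiuf

s(18)→u(20) and o(14)→a(0) fit y≡5x+8 (mod 26); the inverse of 5 mod 26 is 21. This is an affine cipher: with a=0,…,z=25, each position x becomes (5x+8) mod 26.
For grasp: g(6)→5·6+8≡12=m; r(17)→5·17+8≡15=p; a(0)→5·0+8≡8=i; s(18)→5·18+8≡20=u; p(15)→5·15+8≡5=f (all mod 26).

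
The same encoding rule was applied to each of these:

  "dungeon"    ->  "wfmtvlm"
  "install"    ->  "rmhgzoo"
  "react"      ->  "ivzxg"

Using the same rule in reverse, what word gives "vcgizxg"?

extract

Each pair mirrors across the alphabet (d↔w, u↔f, n↔m): positions sum to 25. Letters are reflected about the middle of the alphabet (position → 25−position): Atbash.
Undoing it on vcgizxg: v↔e, c↔x, g↔t, i↔r, z↔a, x↔c, g↔t.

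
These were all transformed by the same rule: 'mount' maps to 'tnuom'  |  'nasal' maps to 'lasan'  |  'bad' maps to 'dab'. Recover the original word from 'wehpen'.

The output letters match the input read backwards: mount reversed is tnuom. The word is simply reversed.
Undoing it on wehpen: then reverse → nephew.

nephew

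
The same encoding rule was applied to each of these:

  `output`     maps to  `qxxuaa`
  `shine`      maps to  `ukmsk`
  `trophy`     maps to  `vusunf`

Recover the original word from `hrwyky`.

foster

In output: o→q is +2, u→x is +3, t→x is +4, p→u is +5 — the shift increases by 1 each position. Letter i (0-indexed) is shifted by i+2, so successive shifts are 2, 3, 4, ….
Decoding hrwyky: h−2=f, r−3=o, w−4=s, y−5=t, k−6=e, y−7=r.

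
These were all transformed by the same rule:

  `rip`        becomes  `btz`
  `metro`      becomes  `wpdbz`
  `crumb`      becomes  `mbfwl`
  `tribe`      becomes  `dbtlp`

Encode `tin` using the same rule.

dtx

The shift depends on letter class: consonant r→b is +10, but vowel i→t is +11. The rule splits by letter class: vowels +11, consonants +10.
For tin: t(cons)+10=d, i(vowel)+11=t, n(cons)+10=x.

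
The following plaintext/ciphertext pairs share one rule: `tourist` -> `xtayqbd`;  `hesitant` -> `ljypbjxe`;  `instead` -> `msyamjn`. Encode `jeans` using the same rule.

In tourist: t→x is +4, o→t is +5, u→a is +6, r→y is +7 — the shift increases by 1 each position. The shift increases by 1 at each position, starting from +4: 4, 5, 6, ….
On jeans: j+4=n, e+5=j, a+6=g, n+7=u, s+8=a.

njgua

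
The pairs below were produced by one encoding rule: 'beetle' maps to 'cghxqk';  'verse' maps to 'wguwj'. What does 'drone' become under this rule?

etrrj

Each letter shifts forward by (position + 1), i.e. 1, 2, 3, … — the shift grows by one for each successive letter.
Applying it to drone: d+1=e, r+2=t, o+3=r, n+4=r, e+5=j.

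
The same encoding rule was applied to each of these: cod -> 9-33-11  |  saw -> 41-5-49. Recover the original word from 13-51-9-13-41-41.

excess

c(#3)→9 and o(#15)→33: differences scale by 2, so n = 2·pos + 3. The formula is n = 2×(alphabet index, a=1) + 3.
Undoing it on 13-51-9-13-41-41: 13→(13−3)÷2=5=e, 51→(51−3)÷2=24=x, 9→(9−3)÷2=3=c, 13→(13−3)÷2=5=e, 41→(41−3)÷2=19=s, 41→(41−3)÷2=19=s.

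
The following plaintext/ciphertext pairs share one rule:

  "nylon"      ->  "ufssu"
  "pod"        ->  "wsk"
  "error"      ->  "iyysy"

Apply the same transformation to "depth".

kiwao

The shift depends on letter class: consonant n→u is +7, but vowel o→s is +4. Vowels shift forward by 4 and consonants shift forward by 7.
For depth: d(cons)+7=k, e(vowel)+4=i, p(cons)+7=w, t(cons)+7=a, h(cons)+7=o.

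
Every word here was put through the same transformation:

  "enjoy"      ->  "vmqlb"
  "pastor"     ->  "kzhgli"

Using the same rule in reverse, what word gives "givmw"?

trend

Each pair mirrors across the alphabet (e↔v, n↔m, j↔q): positions sum to 25. This is the alphabet-reversal cipher (Atbash): a becomes z, b becomes y, etc.
Reversing it on givmw: g↔t, i↔r, v↔e, m↔n, w↔d.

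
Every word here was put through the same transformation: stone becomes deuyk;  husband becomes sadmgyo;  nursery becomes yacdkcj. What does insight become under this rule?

Vowels shift forward by 6 and consonants shift forward by 11.
For insight: i(vowel)+6=o, n(cons)+11=y, s(cons)+11=d, i(vowel)+6=o, g(cons)+11=r, h(cons)+11=s, t(cons)+11=e.

oydorse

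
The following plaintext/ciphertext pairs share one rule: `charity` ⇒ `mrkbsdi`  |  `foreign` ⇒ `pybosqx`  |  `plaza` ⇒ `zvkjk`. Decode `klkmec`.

It's a constant shift of +10 (ROT10).
Decoding klkmec: k−10=a, l−10=b, k−10=a, m−10=c, e−10=u, c−10=s.

abacus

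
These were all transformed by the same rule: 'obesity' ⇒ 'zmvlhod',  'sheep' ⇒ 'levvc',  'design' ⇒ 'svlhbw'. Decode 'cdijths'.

o(14)→z(25) and b(1)→m(12) fit y≡3x+9 (mod 26); the inverse of 3 mod 26 is 9. This is an affine cipher: with a=0,…,z=25, each position x becomes (3x+9) mod 26.
Reversing it on cdijths: c(2)→9·(2−9)≡15=p; d(3)→9·(3−9)≡24=y; i(8)→9·(8−9)≡17=r; j(9)→9·(9−9)≡0=a; t(19)→9·(19−9)≡12=m; h(7)→9·(7−9)≡8=i; s(18)→9·(18−9)≡3=d (all mod 26).

pyramid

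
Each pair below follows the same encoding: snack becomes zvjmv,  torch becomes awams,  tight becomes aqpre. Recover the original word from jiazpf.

carpet

In snack: s→z is +7, n→v is +8, a→j is +9, c→m is +10 — the shift increases by 1 each position. The shift increases by 1 at each position, starting from +7: 7, 8, 9, ….
Undoing it on jiazpf: j−7=c, i−8=a, a−9=r, z−10=p, p−11=e, f−12=t.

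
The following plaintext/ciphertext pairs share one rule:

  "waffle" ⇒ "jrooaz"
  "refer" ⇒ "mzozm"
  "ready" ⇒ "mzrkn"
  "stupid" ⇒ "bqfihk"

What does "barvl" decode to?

w(22)→j(9) and a(0)→r(17) fit y≡15x+17 (mod 26); the inverse of 15 mod 26 is 7. This is an affine cipher: with a=0,…,z=25, each position x becomes (15x+17) mod 26.
Decoding barvl: b(1)→7·(1−17)≡18=s; a(0)→7·(0−17)≡11=l; r(17)→7·(17−17)≡0=a; v(21)→7·(21−17)≡2=c; l(11)→7·(11−17)≡10=k (all mod 26).

slack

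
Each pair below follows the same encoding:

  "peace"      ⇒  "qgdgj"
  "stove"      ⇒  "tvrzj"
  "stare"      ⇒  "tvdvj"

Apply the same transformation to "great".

hthey

In peace: p→q is +1, e→g is +2, a→d is +3, c→g is +4 — the shift increases by 1 each position. The shift increases by 1 at each position, starting from +1: 1, 2, 3, ….
For great: g+1=h, r+2=t, e+3=h, a+4=e, t+5=y.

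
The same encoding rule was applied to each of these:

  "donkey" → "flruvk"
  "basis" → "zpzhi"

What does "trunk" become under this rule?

rubya

The output letters match the input read backwards, each shifted +7: donkey reversed is yeknod. Two steps: reverse the string, then apply a Caesar shift of +7.
On trunk: reverse → knurt; then shift: k+7=r, n+7=u, u+7=b, r+7=y, t+7=a.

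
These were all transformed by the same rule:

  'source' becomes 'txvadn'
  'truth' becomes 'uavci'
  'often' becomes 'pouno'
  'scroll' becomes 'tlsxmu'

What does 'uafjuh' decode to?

treaty

A repeating key of period 2 is used — shifts +1, +9 over and over.
Decoding uafjuh: u−1=t, a−9=r, f−1=e, j−9=a, u−1=t, h−9=y.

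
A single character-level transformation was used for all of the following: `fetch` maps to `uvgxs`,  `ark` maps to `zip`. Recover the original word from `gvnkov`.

Each pair mirrors across the alphabet (f↔u, e↔v, t↔g): positions sum to 25. Each letter is replaced by its mirror in the alphabet: a↔z, b↔y, c↔x, and so on (the Atbash cipher).
Reversing it on gvnkov: g↔t, v↔e, n↔m, k↔p, o↔l, v↔e.

temple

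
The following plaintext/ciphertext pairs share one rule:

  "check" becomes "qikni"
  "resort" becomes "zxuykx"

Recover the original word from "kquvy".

Read the word backwards and shift each letter +6.
Decoding kquvy: shift back: k−6=e, q−6=k, u−6=o, v−6=p, y−6=s → ekops; then reverse → spoke.

spoke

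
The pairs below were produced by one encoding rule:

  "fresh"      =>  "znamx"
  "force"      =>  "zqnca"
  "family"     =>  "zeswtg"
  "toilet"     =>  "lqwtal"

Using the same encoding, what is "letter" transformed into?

f(5)→z(25) and r(17)→n(13) fit y≡25x+4 (mod 26); the inverse of 25 mod 26 is 25. Each letter's alphabet position (a=0..z=25) is mapped through 25·x+4 mod 26 — an affine cipher.
On letter: l(11)→25·11+4≡19=t; e(4)→25·4+4≡0=a; t(19)→25·19+4≡11=l; t(19)→25·19+4≡11=l; e(4)→25·4+4≡0=a; r(17)→25·17+4≡13=n (all mod 26).

tallan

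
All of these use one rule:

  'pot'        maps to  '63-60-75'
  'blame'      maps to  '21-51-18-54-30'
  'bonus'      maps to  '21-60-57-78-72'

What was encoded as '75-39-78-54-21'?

p(#16)→63 and o(#15)→60: differences scale by 3, so n = 3·pos + 15. The formula is n = 3×(alphabet index, a=1) + 15.
Decoding 75-39-78-54-21: 75→(75−15)÷3=20=t, 39→(39−15)÷3=8=h, 78→(78−15)÷3=21=u, 54→(54−15)÷3=13=m, 21→(21−15)÷3=2=b.

thumb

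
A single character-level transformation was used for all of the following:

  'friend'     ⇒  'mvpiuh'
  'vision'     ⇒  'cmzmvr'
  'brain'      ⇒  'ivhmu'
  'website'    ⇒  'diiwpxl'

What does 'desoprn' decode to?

walking

Shifts by position in friend: pos 0: f→m (+7), pos 1: r→v (+4), pos 2: i→p (+7), pos 3: e→i (+4) — repeating every 2. The shifts repeat in a cycle of length 2: positions 0,1,… shift by +7, +4, then the pattern repeats.
Decoding desoprn: d−7=w, e−4=a, s−7=l, o−4=k, p−7=i, r−4=n, n−7=g.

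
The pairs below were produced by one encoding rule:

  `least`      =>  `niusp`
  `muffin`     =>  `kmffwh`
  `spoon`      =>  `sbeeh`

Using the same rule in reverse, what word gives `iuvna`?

early

l(11)→n(13) and e(4)→i(8) fit y≡23x+20 (mod 26); the inverse of 23 mod 26 is 17. Each letter's alphabet position (a=0..z=25) is mapped through 23·x+20 mod 26 — an affine cipher.
Reversing it on iuvna: i(8)→17·(8−20)≡4=e; u(20)→17·(20−20)≡0=a; v(21)→17·(21−20)≡17=r; n(13)→17·(13−20)≡11=l; a(0)→17·(0−20)≡24=y (all mod 26).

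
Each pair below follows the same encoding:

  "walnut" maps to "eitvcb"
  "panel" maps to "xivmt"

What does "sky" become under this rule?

Compare letters: w→e is +8, a→i is +8, l→t is +8 — a constant shift. This is a Caesar cipher with shift 8.
For sky: s+8=a, k+8=s, y+8=g.

asg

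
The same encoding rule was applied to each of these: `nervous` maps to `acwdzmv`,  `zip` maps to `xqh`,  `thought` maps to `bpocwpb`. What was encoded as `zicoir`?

The output letters match the input read backwards, each shifted +8: nervous reversed is suovren. Two steps: reverse the string, then apply a Caesar shift of +8.
Undoing it on zicoir: shift back: z−8=r, i−8=a, c−8=u, o−8=g, i−8=a, r−8=j → raugaj; then reverse → jaguar.

jaguar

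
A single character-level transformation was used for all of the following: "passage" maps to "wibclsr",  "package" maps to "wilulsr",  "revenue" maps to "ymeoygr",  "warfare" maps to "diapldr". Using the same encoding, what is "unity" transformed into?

bvrdj

Each letter shifts forward by (position + 7), i.e. 7, 8, 9, … — the shift grows by one for each successive letter.
On unity: u+7=b, n+8=v, i+9=r, t+10=d, y+11=j.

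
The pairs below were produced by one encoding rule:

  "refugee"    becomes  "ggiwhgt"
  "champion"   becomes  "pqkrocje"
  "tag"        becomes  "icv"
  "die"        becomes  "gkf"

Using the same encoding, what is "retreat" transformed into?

vcgtvgt

Two steps: reverse the string, then apply a Caesar shift of +2.
On retreat: reverse → taerter; then shift: t+2=v, a+2=c, e+2=g, r+2=t, t+2=v, e+2=g, r+2=t.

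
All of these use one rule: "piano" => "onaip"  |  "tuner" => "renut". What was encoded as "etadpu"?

update

The output letters match the input read backwards: piano reversed is onaip. The word is simply reversed.
Reversing it on etadpu: then reverse → update.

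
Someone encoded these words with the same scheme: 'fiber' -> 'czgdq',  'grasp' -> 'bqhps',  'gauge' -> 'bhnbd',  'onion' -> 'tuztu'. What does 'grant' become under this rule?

f(5)→c(2) and i(8)→z(25) fit y≡25x+7 (mod 26); the inverse of 25 mod 26 is 25. Each letter's alphabet position (a=0..z=25) is mapped through 25·x+7 mod 26 — an affine cipher.
On grant: g(6)→25·6+7≡1=b; r(17)→25·17+7≡16=q; a(0)→25·0+7≡7=h; n(13)→25·13+7≡20=u; t(19)→25·19+7≡14=o (all mod 26).

bqhuo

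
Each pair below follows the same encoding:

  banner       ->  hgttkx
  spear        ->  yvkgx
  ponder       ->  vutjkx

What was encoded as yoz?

Compare letters: b→h is +6, a→g is +6, n→t is +6 — a constant shift. This is a Caesar cipher with shift 6.
Undoing it on yoz: y−6=s, o−6=i, z−6=t.

sit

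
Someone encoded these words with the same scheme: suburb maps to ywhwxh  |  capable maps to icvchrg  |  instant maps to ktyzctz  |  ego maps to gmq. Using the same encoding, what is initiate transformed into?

The shift depends on letter class: consonant s→y is +6, but vowel u→w is +2. Vowels shift forward by 2 and consonants shift forward by 6.
On initiate: i(vowel)+2=k, n(cons)+6=t, i(vowel)+2=k, t(cons)+6=z, i(vowel)+2=k, a(vowel)+2=c, t(cons)+6=z, e(vowel)+2=g.

ktkzkczg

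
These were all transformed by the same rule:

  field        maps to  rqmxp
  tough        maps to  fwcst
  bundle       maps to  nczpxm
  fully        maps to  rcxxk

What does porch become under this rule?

The shift depends on letter class: consonant f→r is +12, but vowel i→q is +8. The rule splits by letter class: vowels +8, consonants +12.
Applying it to porch: p(cons)+12=b, o(vowel)+8=w, r(cons)+12=d, c(cons)+12=o, h(cons)+12=t.

bwdot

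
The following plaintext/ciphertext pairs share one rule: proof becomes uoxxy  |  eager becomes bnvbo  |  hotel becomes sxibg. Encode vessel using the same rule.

p(15)→u(20) and r(17)→o(14) fit y≡23x+13 (mod 26); the inverse of 23 mod 26 is 17. Each letter's alphabet position (a=0..z=25) is mapped through 23·x+13 mod 26 — an affine cipher.
For vessel: v(21)→23·21+13≡2=c; e(4)→23·4+13≡1=b; s(18)→23·18+13≡11=l; s(18)→23·18+13≡11=l; e(4)→23·4+13≡1=b; l(11)→23·11+13≡6=g (all mod 26).

cbllbg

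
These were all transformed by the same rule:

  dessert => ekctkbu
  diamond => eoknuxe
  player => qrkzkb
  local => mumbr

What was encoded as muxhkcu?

longest

The shifts repeat in a cycle of length 3: positions 0,1,… shift by +1, +6, +10, then the pattern repeats.
Undoing it on muxhkcu: m−1=l, u−6=o, x−10=n, h−1=g, k−6=e, c−10=s, u−1=t.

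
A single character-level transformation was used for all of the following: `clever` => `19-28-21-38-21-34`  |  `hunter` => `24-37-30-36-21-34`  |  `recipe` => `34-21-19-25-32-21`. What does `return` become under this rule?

34-21-36-37-34-30

c is letter #3 and maps to 19: an offset of 16. Letters become their 1-based position plus 16 (so a→17, b→18, …).
On return: r=18→34, e=5→21, t=20→36, u=21→37, r=18→34, n=14→30.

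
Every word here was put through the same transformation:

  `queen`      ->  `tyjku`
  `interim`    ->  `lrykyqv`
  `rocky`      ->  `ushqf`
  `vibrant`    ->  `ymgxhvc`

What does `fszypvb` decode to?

Letter i (0-indexed) is shifted by i+3, so successive shifts are 3, 4, 5, ….
Reversing it on fszypvb: f−3=c, s−4=o, z−5=u, y−6=s, p−7=i, v−8=n, b−9=s.

cousins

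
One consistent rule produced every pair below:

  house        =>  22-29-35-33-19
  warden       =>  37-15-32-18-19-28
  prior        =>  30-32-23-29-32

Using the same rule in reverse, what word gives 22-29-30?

hop

h is letter #8 and maps to 22: an offset of 14. Each letter is replaced by its alphabet position (a=1..z=26) + 14.
Undoing it on 22-29-30: 22→(22−14)÷1=8=h, 29→(29−14)÷1=15=o, 30→(30−14)÷1=16=p.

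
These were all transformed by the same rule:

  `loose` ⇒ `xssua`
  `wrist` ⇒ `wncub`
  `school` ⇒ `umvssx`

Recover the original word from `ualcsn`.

senior

l(11)→x(23) and o(14)→s(18) fit y≡7x+24 (mod 26); the inverse of 7 mod 26 is 15. This is an affine cipher: with a=0,…,z=25, each position x becomes (7x+24) mod 26.
Reversing it on ualcsn: u(20)→15·(20−24)≡18=s; a(0)→15·(0−24)≡4=e; l(11)→15·(11−24)≡13=n; c(2)→15·(2−24)≡8=i; s(18)→15·(18−24)≡14=o; n(13)→15·(13−24)≡17=r (all mod 26).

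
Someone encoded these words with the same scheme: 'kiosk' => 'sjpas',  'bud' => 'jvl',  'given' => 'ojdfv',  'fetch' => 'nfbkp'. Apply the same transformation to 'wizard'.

The shift depends on letter class: consonant k→s is +8, but vowel i→j is +1. The rule splits by letter class: vowels +1, consonants +8.
For wizard: w(cons)+8=e, i(vowel)+1=j, z(cons)+8=h, a(vowel)+1=b, r(cons)+8=z, d(cons)+8=l.

ejhbzl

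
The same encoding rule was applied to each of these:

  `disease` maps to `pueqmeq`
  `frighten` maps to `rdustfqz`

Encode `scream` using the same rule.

eodqmy

Compare letters: d→p is +12, i→u is +12, s→e is +12 — a constant shift. Each letter is shifted forward by 12 in the alphabet (a Caesar shift of +12).
Applying it to scream: s+12=e, c+12=o, r+12=d, e+12=q, a+12=m, m+12=y.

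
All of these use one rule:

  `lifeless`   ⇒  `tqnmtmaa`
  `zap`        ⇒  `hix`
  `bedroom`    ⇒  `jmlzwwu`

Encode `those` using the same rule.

bpwam

Compare letters: l→t is +8, i→q is +8, f→n is +8 — a constant shift. This is a Caesar cipher with shift 8.
Applying it to those: t+8=b, h+8=p, o+8=w, s+8=a, e+8=m.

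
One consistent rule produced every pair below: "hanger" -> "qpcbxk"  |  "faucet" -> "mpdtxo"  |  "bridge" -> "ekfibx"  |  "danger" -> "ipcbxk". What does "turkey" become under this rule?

h(7)→q(16) and a(0)→p(15) fit y≡15x+15 (mod 26); the inverse of 15 mod 26 is 7. Each letter's alphabet position (a=0..z=25) is mapped through 15·x+15 mod 26 — an affine cipher.
For turkey: t(19)→15·19+15≡14=o; u(20)→15·20+15≡3=d; r(17)→15·17+15≡10=k; k(10)→15·10+15≡9=j; e(4)→15·4+15≡23=x; y(24)→15·24+15≡11=l (all mod 26).

odkjxl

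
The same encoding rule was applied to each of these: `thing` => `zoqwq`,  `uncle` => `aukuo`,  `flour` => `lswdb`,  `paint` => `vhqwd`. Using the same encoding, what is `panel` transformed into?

In thing: t→z is +6, h→o is +7, i→q is +8, n→w is +9 — the shift increases by 1 each position. Each letter shifts forward by (position + 6), i.e. 6, 7, 8, … — the shift grows by one for each successive letter.
On panel: p+6=v, a+7=h, n+8=v, e+9=n, l+10=v.

vhvnv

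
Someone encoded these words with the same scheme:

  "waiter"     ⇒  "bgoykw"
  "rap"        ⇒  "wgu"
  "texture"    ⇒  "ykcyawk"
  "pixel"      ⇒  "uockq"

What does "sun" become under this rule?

xas

The shift depends on letter class: consonant w→b is +5, but vowel a→g is +6. Two shifts are in play — +6 for a/e/i/o/u, +5 for every other letter.
For sun: s(cons)+5=x, u(vowel)+6=a, n(cons)+5=s.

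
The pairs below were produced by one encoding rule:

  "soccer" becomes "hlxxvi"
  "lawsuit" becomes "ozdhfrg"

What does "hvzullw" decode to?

Letters are reflected about the middle of the alphabet (position → 25−position): Atbash.
Undoing it on hvzullw: h↔s, v↔e, z↔a, u↔f, l↔o, l↔o, w↔d.

seafood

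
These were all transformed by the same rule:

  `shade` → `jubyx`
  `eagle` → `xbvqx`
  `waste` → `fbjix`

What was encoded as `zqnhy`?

cloud

Treating letters as 0–25, the rule is x ↦ 25x + 1 (mod 26).
Decoding zqnhy: z(25)→25·(25−1)≡2=c; q(16)→25·(16−1)≡11=l; n(13)→25·(13−1)≡14=o; h(7)→25·(7−1)≡20=u; y(24)→25·(24−1)≡3=d (all mod 26).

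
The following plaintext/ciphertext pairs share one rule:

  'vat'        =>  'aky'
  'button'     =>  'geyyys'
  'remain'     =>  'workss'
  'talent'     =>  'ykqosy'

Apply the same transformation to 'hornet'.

mywsoy

Two shifts are in play — +10 for a/e/i/o/u, +5 for every other letter.
On hornet: h(cons)+5=m, o(vowel)+10=y, r(cons)+5=w, n(cons)+5=s, e(vowel)+10=o, t(cons)+5=y.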